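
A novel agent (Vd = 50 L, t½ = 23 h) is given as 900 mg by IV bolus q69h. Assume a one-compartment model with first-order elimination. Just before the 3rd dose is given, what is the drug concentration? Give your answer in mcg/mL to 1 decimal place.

2.5 mcg/mL

f = (1/2)^(τ/t½) = (1/2)^(69/23) ≈ 0.1250.
C₀ = D/Vd = 900/50 ≈ 18.000 mcg/mL.
Before the 3rd dose, 2 doses have been given. Superposition: Cmin = C₀·(f + f²).
≈ 18.000 × (0.1250 + 0.0156) ≈ 18.000 × 0.1406 ≈ 2.531 mcg/mL.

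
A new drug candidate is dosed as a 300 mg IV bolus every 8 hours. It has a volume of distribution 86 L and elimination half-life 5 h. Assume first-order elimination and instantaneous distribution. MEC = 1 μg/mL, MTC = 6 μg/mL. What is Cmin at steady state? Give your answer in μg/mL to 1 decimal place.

1.7 μg/mL

k = ln2/t½ = ln2/5 ≈ 0.138629 h⁻¹; fraction remaining f = e^(−kτ) = e^(−0.138629×8) ≈ 0.3299.
Single-dose peak C₀ = D/Vd = 300/86 ≈ 3.488 μg/mL.
Steady-state trough Cmin,ss = C₀·f/(1−f) ≈ 3.488 × 0.3299/0.6701 ≈ 1.717 μg/mL.
Trough 1.7 μg/mL vs MEC 1 μg/mL: adequate.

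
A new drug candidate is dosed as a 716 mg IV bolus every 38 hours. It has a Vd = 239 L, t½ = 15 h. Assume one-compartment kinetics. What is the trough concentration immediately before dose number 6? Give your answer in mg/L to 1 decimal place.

f = (1/2)^(τ/t½) = (1/2)^(38/15) ≈ 0.1727.
C₀ = D/Vd = 716/239 ≈ 2.996 mg/L.
Before the 6th dose, 5 doses have been given. Superposition: Cmin = C₀·(f + f² + … + f^5).
≈ 2.996 × (0.1727 + 0.0298 + 0.0052 + 0.0009 + 0.0002) ≈ 2.996 × 0.2088 ≈ 0.626 mg/L.

0.6 mg/L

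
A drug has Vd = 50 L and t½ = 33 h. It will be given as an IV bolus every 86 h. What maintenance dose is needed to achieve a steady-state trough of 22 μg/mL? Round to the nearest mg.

5597 mg

τ/t½ = 86/33 ≈ 2.6061, so f = (1/2)^(86/33) ≈ 0.164247.
Cmin,ss = (D/Vd)·f/(1−f), so D = Cmin,ss·Vd·(1−f)/f.
D = 22 × 50 × (1−f)/f ≈ 22 × 50 × 5.08839 ≈ 5597.23 mg.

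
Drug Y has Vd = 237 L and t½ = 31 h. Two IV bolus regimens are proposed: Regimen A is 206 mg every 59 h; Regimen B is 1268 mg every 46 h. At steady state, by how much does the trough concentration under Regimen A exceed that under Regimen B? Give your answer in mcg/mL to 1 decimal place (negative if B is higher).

-2.7 mcg/mL

Regimen A: f = (1/2)^(59/31) ≈ 0.2673; Cmin,ss = (206/237)·f/(1−f) ≈ 0.317 mcg/mL.
Regimen B: f = (1/2)^(46/31) ≈ 0.3575; Cmin,ss = (1268/237)·f/(1−f) ≈ 2.977 mcg/mL.
Difference ≈ 0.317 − 2.977 ≈ -2.660 mcg/mL.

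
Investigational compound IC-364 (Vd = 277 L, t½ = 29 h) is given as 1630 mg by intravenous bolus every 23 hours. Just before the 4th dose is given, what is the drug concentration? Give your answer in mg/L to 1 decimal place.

6.5 mg/L

f = (1/2)^(τ/t½) = (1/2)^(23/29) ≈ 0.5771.
C₀ = D/Vd = 1630/277 ≈ 5.884 mg/L.
Before the 4th dose, 3 doses have been given. Superposition: Cmin = C₀·(f + f² + … + f^3).
≈ 5.884 × (0.5771 + 0.3330 + 0.1922) ≈ 5.884 × 1.1023 ≈ 6.486 mg/L.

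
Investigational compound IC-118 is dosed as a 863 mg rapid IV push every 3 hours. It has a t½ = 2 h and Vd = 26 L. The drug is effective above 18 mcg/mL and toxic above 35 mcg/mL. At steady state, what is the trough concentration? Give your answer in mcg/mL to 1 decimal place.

18.2 mcg/mL

k = ln2/t½ = ln2/2 ≈ 0.346574 h⁻¹; fraction remaining f = e^(−kτ) = e^(−0.346574×3) ≈ 0.3536.
Each bolus raises the concentration by D/Vd = 863/26 ≈ 33.192 mcg/mL.
Steady-state trough Cmin,ss = C₀·f/(1−f) ≈ 33.192 × 0.3536/0.6464 ≈ 18.157 mcg/mL.
Trough 18.2 mcg/mL vs MEC 18 mcg/mL: adequate.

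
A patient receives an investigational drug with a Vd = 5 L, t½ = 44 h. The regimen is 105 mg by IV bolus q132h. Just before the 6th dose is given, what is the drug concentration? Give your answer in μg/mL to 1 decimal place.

3.0 μg/mL

f = (1/2)^(τ/t½) = (1/2)^(132/44) ≈ 0.1250.
C₀ = D/Vd = 105/5 ≈ 21.000 μg/mL.
Before the 6th dose, 5 doses have been given. Superposition: Cmin = C₀·(f + f² + … + f^5).
≈ 21.000 × (0.1250 + 0.0156 + 0.0020 + 0.0002 + 0.0000) ≈ 21.000 × 0.1428 ≈ 2.999 μg/mL.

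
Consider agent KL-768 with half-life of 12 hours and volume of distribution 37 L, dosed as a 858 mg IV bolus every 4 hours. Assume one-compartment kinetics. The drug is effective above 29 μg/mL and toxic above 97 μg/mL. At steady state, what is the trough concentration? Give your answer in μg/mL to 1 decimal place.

89.2 μg/mL

Over one 4-h interval, 4/12 ≈ 0.33333 half-lives elapse, leaving f ≈ 0.7937 of each dose.
At steady state, accumulation factor R = 1/(1 − e^(−kτ)) ≈ 4.8473.
Single-dose peak C₀ = D/Vd = 858/37 ≈ 23.189 μg/mL.
Steady-state peak Cmax,ss = C₀·R ≈ 23.189 × 4.8473 ≈ 112.404 μg/mL.
Steady-state trough Cmin,ss = Cmax,ss·f ≈ 112.404 × 0.7937 ≈ 89.215 μg/mL.
Trough 89.2 μg/mL vs MEC 29 μg/mL: adequate.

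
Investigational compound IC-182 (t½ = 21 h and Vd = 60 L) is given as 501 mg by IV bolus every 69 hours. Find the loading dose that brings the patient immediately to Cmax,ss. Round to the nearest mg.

558 mg

f = (1/2)^(69/21) ≈ 0.102542; accumulation ratio R = 1/(1−f) ≈ 1.11426.
Loading dose to hit Cmax,ss on first dose: D_load = D_maint·R ≈ 501 × 1.11426 ≈ 558.24 mg.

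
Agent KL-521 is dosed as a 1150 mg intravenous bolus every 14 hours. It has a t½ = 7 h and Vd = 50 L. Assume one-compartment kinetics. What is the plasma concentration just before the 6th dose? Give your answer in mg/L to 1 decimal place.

7.7 mg/L

f = (1/2)^(τ/t½) = (1/2)^(14/7) ≈ 0.2500.
C₀ = D/Vd = 1150/50 ≈ 23.000 mg/L.
Before the 6th dose, 5 doses have been given. Superposition: Cmin = C₀·(f + f² + … + f^5).
≈ 23.000 × (0.2500 + 0.0625 + 0.0156 + 0.0039 + 0.0010) ≈ 23.000 × 0.3330 ≈ 7.659 mg/L.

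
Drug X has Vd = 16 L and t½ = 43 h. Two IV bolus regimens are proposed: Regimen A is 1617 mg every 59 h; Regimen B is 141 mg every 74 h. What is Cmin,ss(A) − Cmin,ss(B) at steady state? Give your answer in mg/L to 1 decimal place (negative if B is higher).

59.8 mg/L

Regimen A: f = (1/2)^(59/43) ≈ 0.3863; Cmin,ss = (1617/16)·f/(1−f) ≈ 63.615 mg/L.
Regimen B: f = (1/2)^(74/43) ≈ 0.3034; Cmin,ss = (141/16)·f/(1−f) ≈ 3.838 mg/L.
Difference ≈ 63.615 − 3.838 ≈ 59.777 mg/L.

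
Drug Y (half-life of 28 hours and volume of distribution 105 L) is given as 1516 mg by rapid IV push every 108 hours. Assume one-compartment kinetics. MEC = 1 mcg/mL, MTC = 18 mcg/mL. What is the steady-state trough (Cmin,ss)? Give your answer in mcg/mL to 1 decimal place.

1.1 mcg/mL

k = ln2/t½ = ln2/28 ≈ 0.024755 h⁻¹; fraction remaining f = e^(−kτ) = e^(−0.024755×108) ≈ 0.0690.
Each bolus raises the concentration by D/Vd = 1516/105 ≈ 14.438 mcg/mL.
Steady-state trough Cmin,ss = C₀·f/(1−f) ≈ 14.438 × 0.0690/0.9310 ≈ 1.070 mcg/mL.
Trough 1.1 mcg/mL vs MEC 1 mcg/mL: adequate.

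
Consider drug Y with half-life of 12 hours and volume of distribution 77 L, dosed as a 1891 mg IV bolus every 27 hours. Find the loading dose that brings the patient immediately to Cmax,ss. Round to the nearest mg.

f = (1/2)^(27/12) ≈ 0.210224; accumulation ratio R = 1/(1−f) ≈ 1.26618.
Loading dose to hit Cmax,ss on first dose: D_load = D_maint·R ≈ 1891 × 1.26618 ≈ 2394.35 mg.

2394 mg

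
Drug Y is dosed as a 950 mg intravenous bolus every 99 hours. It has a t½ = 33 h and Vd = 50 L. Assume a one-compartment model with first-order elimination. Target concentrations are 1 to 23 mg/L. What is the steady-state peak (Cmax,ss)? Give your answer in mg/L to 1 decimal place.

τ = 99 h = 3 half-lives, so f = (1/2)^3 = 0.125.
At steady state, R = 1/(1 − 0.125) = 8/7.
Single-dose peak C₀ = D/Vd = 950/50 = 19 mg/L.
Steady-state peak Cmax,ss = C₀·R = 19 × 8/7 ≈ 21.714 mg/L.
Peak 21.7 mg/L vs MTC 23 mg/L: below toxic threshold.

21.7 mg/L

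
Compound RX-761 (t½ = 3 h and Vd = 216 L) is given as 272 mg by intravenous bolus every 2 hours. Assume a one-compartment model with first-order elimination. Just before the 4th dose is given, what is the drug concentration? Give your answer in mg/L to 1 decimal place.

f = (1/2)^(τ/t½) = (1/2)^(2/3) ≈ 0.6300.
C₀ = D/Vd = 272/216 ≈ 1.259 mg/L.
Before the 4th dose, 3 doses have been given. Superposition: Cmin = C₀·(f + f² + … + f^3).
≈ 1.259 × (0.6300 + 0.3969 + 0.2500) ≈ 1.259 × 1.2769 ≈ 1.608 mg/L.

1.6 mg/L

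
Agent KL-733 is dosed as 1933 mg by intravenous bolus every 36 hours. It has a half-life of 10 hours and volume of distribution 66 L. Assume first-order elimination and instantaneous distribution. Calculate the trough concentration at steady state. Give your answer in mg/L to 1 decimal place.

2.6 mg/L

Over one 36-h interval, 36/10 ≈ 3.6 half-lives elapse, leaving f ≈ 0.0825 of each dose.
Accumulation ratio R = 1/(1 − f) ≈ 1/0.9175 ≈ 1.0899.
Each bolus raises the concentration by D/Vd = 1933/66 ≈ 29.288 mg/L.
Cmax,ss = C₀/(1 − f) ≈ 29.288/0.9175 ≈ 31.922 mg/L.
Steady-state trough Cmin,ss = Cmax,ss·f ≈ 31.922 × 0.0825 ≈ 2.634 mg/L.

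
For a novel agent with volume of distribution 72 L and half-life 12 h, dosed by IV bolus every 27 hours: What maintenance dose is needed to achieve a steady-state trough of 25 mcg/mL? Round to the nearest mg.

τ/t½ = 27/12 ≈ 2.25, so f = (1/2)^(27/12) ≈ 0.210224.
Cmin,ss = (D/Vd)·f/(1−f), so D = Cmin,ss·Vd·(1−f)/f.
D = 25 × 72 × (1−f)/f ≈ 25 × 72 × 3.75683 ≈ 6762.29 mg.

6762 mg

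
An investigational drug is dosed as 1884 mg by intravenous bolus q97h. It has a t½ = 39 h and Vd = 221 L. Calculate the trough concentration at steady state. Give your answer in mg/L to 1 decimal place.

1.9 mg/L

Over one 97-h interval, 97/39 ≈ 2.4872 half-lives elapse, leaving f ≈ 0.1784 of each dose.
Accumulation ratio R = 1/(1 − f) ≈ 1/0.8216 ≈ 1.2171.
Single-dose peak C₀ = D/Vd = 1884/221 ≈ 8.525 mg/L.
Steady-state peak Cmax,ss = C₀·R ≈ 8.525 × 1.2171 ≈ 10.376 mg/L.
Steady-state trough Cmin,ss = Cmax,ss·f ≈ 10.376 × 0.1784 ≈ 1.851 mg/L.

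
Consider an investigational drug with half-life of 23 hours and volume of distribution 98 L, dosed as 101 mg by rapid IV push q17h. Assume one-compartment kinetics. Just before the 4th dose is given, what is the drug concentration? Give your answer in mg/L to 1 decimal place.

f = (1/2)^(τ/t½) = (1/2)^(17/23) ≈ 0.5991.
C₀ = D/Vd = 101/98 ≈ 1.031 mg/L.
Before the 4th dose, 3 doses have been given. Superposition: Cmin = C₀·(f + f² + … + f^3).
≈ 1.031 × (0.5991 + 0.3589 + 0.2150) ≈ 1.031 × 1.1730 ≈ 1.209 mg/L.

1.2 mg/L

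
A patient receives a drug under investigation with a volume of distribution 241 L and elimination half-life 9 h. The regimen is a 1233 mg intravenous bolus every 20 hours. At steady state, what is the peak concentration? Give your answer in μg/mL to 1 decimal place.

6.5 μg/mL

Over one 20-h interval, 20/9 ≈ 2.2222 half-lives elapse, leaving f ≈ 0.2143 of each dose.
At steady state, accumulation factor R = 1/(1 − e^(−kτ)) ≈ 1.2728.
Each bolus raises the concentration by D/Vd = 1233/241 ≈ 5.116 μg/mL.
Steady-state peak Cmax,ss = C₀·R ≈ 5.116 × 1.2728 ≈ 6.512 μg/mL.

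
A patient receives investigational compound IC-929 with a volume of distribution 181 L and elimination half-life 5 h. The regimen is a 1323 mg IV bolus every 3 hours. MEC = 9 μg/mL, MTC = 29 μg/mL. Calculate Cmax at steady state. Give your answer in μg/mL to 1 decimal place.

21.5 μg/mL

τ/t½ = 3/5 ≈ 0.6, so fraction remaining f = (1/2)^(3/5) ≈ 0.6598.
Accumulation ratio R = 1/(1 − f) ≈ 1/0.3402 ≈ 2.9394.
Each bolus raises the concentration by D/Vd = 1323/181 ≈ 7.309 μg/mL.
Steady-state peak Cmax,ss = C₀·R ≈ 7.309 × 2.9394 ≈ 21.484 μg/mL.
Peak 21.5 μg/mL vs MTC 29 μg/mL: below toxic threshold.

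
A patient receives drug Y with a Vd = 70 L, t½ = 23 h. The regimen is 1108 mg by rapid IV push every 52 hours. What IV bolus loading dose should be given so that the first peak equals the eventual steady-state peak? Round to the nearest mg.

1400 mg

f = (1/2)^(52/23) ≈ 0.208646; accumulation ratio R = 1/(1−f) ≈ 1.26366.
Loading dose to hit Cmax,ss on first dose: D_load = D_maint·R ≈ 1108 × 1.26366 ≈ 1400.14 mg.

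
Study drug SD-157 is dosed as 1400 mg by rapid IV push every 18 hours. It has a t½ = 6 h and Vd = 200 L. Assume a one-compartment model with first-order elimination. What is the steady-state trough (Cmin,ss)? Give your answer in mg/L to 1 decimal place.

τ = 18 h = 3 half-lives, so f = (1/2)^3 = 0.125.
Accumulation ratio R = 1/(1 − f) = 1/0.875 = 8/7.
Single-dose peak C₀ = D/Vd = 1400/200 = 7 mg/L.
Steady-state peak Cmax,ss = C₀·R = 7 × 8/7 ≈ 8.000 mg/L.
Steady-state trough Cmin,ss = Cmax,ss·f ≈ 8.000 × 0.125 ≈ 1.000 mg/L.

1.0 mg/L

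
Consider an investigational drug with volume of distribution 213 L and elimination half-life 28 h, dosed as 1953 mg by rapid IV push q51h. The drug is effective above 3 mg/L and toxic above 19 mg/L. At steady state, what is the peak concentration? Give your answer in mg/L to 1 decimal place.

Over one 51-h interval, 51/28 ≈ 1.8214 half-lives elapse, leaving f ≈ 0.2829 of each dose.
Accumulation ratio R = 1/(1 − f) ≈ 1/0.7171 ≈ 1.3945.
Each bolus raises the concentration by D/Vd = 1953/213 ≈ 9.169 mg/L.
Cmax,ss = C₀/(1 − f) ≈ 9.169/0.7171 ≈ 12.786 mg/L.
Peak 12.8 mg/L vs MTC 19 mg/L: below toxic threshold.

12.8 mg/L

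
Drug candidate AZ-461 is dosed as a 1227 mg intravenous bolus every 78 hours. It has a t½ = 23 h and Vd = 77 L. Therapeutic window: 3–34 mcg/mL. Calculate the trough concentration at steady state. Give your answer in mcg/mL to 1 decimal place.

k = ln2/t½ = ln2/23 ≈ 0.030137 h⁻¹; fraction remaining f = e^(−kτ) = e^(−0.030137×78) ≈ 0.0953.
Each bolus raises the concentration by D/Vd = 1227/77 ≈ 15.935 mcg/mL.
Steady-state trough Cmin,ss = C₀·f/(1−f) ≈ 15.935 × 0.0953/0.9047 ≈ 1.679 mcg/mL.
Trough 1.7 mcg/mL vs MEC 3 mcg/mL: subtherapeutic.

1.7 mcg/mL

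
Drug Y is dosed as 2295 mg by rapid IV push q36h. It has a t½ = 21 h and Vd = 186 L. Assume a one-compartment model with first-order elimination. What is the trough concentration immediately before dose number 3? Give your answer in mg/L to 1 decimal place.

f = (1/2)^(τ/t½) = (1/2)^(36/21) ≈ 0.3048.
C₀ = D/Vd = 2295/186 ≈ 12.339 mg/L.
Before the 3rd dose, 2 doses have been given. Superposition: Cmin = C₀·(f + f²).
≈ 12.339 × (0.3048 + 0.0929) ≈ 12.339 × 0.3977 ≈ 4.907 mg/L.

4.9 mg/L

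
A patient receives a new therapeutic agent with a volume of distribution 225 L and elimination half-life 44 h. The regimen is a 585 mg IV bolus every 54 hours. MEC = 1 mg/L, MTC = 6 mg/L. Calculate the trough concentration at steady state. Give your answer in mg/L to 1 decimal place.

τ/t½ = 54/44 ≈ 1.2273, so fraction remaining f = (1/2)^(54/44) ≈ 0.4271.
Accumulation ratio R = 1/(1 − f) ≈ 1/0.5729 ≈ 1.7455.
Each bolus raises the concentration by D/Vd = 585/225 ≈ 2.600 mg/L.
Steady-state peak Cmax,ss = C₀·R ≈ 2.600 × 1.7455 ≈ 4.538 mg/L.
Steady-state trough Cmin,ss = Cmax,ss·f ≈ 4.538 × 0.4271 ≈ 1.938 mg/L.
Trough 1.9 mg/L vs MEC 1 mg/L: adequate.

1.9 mg/L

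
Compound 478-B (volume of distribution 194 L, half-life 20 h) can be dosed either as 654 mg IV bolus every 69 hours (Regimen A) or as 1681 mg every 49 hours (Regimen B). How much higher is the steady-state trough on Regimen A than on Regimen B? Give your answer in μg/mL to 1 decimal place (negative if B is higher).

-1.6 μg/mL

Regimen A: f = (1/2)^(69/20) ≈ 0.0915; Cmin,ss = (654/194)·f/(1−f) ≈ 0.340 μg/mL.
Regimen B: f = (1/2)^(49/20) ≈ 0.1830; Cmin,ss = (1681/194)·f/(1−f) ≈ 1.941 μg/mL.
Difference ≈ 0.340 − 1.941 ≈ -1.601 μg/mL.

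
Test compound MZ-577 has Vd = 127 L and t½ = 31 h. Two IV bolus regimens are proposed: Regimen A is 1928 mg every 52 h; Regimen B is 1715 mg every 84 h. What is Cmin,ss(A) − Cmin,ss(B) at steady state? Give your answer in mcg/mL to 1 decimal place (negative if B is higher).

4.5 mcg/mL

Regimen A: f = (1/2)^(52/31) ≈ 0.3126; Cmin,ss = (1928/127)·f/(1−f) ≈ 6.904 mcg/mL.
Regimen B: f = (1/2)^(84/31) ≈ 0.1529; Cmin,ss = (1715/127)·f/(1−f) ≈ 2.437 mcg/mL.
Difference ≈ 6.904 − 2.437 ≈ 4.467 mcg/mL.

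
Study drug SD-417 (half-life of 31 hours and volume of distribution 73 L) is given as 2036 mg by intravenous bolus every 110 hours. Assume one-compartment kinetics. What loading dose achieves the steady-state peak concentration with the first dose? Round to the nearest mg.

f = (1/2)^(110/31) ≈ 0.085473; accumulation ratio R = 1/(1−f) ≈ 1.09346.
Loading dose to hit Cmax,ss on first dose: D_load = D_maint·R ≈ 2036 × 1.09346 ≈ 2226.28 mg.

2226 mg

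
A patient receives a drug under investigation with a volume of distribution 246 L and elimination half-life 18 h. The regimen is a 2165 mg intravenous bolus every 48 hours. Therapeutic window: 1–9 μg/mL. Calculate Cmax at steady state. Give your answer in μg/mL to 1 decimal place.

10.4 μg/mL

τ/t½ = 48/18 ≈ 2.6667, so fraction remaining f = (1/2)^(48/18) ≈ 0.1575.
Accumulation ratio R = 1/(1 − f) ≈ 1/0.8425 ≈ 1.1869.
Each bolus raises the concentration by D/Vd = 2165/246 ≈ 8.801 μg/mL.
Steady-state peak Cmax,ss = C₀·R ≈ 8.801 × 1.1869 ≈ 10.446 μg/mL.
Peak 10.4 μg/mL vs MTC 9 μg/mL: exceeds toxic threshold.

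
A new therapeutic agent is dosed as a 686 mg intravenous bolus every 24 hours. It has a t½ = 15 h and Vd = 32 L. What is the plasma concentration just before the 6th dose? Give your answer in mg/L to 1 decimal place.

10.5 mg/L

f = (1/2)^(τ/t½) = (1/2)^(24/15) ≈ 0.3299.
C₀ = D/Vd = 686/32 ≈ 21.438 mg/L.
Before the 6th dose, 5 doses have been given. Superposition: Cmin = C₀·(f + f² + … + f^5).
≈ 21.438 × (0.3299 + 0.1088 + 0.0359 + 0.0118 + 0.0039) ≈ 21.438 × 0.4903 ≈ 10.511 mg/L.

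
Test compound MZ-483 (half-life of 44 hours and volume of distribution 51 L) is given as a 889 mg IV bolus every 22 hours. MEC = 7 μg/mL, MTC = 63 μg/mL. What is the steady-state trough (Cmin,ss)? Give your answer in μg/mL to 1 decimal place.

42.1 μg/mL

Over one 22-h interval, 22/44 ≈ 0.5 half-lives elapse, leaving f ≈ 0.7071 of each dose.
At steady state, accumulation factor R = 1/(1 − e^(−kτ)) ≈ 3.4141.
Each bolus raises the concentration by D/Vd = 889/51 ≈ 17.431 μg/mL.
Steady-state peak Cmax,ss = C₀·R ≈ 17.431 × 3.4141 ≈ 59.511 μg/mL.
One interval later, Cmin,ss = Cmax,ss·e^(−kτ) ≈ 59.511 × 0.7071 ≈ 42.080 μg/mL.
Trough 42.1 μg/mL vs MEC 7 μg/mL: adequate.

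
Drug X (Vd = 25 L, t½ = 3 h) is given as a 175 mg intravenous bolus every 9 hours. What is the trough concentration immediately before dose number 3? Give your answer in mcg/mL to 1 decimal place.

1.0 mcg/mL

f = (1/2)^(τ/t½) = (1/2)^(9/3) ≈ 0.1250.
C₀ = D/Vd = 175/25 ≈ 7.000 mcg/mL.
Before the 3rd dose, 2 doses have been given. Superposition: Cmin = C₀·(f + f²).
≈ 7.000 × (0.1250 + 0.0156) ≈ 7.000 × 0.1406 ≈ 0.984 mcg/mL.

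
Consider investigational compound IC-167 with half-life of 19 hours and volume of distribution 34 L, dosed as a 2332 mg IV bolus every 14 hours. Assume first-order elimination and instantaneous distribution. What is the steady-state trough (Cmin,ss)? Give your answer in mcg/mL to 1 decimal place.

Over one 14-h interval, 14/19 ≈ 0.73684 half-lives elapse, leaving f ≈ 0.6001 of each dose.
At steady state, accumulation factor R = 1/(1 − e^(−kτ)) ≈ 2.5006.
Each bolus raises the concentration by D/Vd = 2332/34 ≈ 68.588 mcg/mL.
Cmax,ss = C₀/(1 − f) ≈ 68.588/0.3999 ≈ 171.513 mcg/mL.
Steady-state trough Cmin,ss = Cmax,ss·f ≈ 171.513 × 0.6001 ≈ 102.925 mcg/mL.

102.9 mcg/mL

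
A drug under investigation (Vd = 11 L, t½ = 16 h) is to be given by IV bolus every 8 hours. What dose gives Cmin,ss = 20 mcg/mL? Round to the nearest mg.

τ/t½ = 8/16 ≈ 0.5, so f = (1/2)^(8/16) ≈ 0.707107.
Cmin,ss = (D/Vd)·f/(1−f), so D = Cmin,ss·Vd·(1−f)/f.
D = 20 × 11 × (1−f)/f ≈ 20 × 11 × 0.41421 ≈ 91.13 mg.

91 mg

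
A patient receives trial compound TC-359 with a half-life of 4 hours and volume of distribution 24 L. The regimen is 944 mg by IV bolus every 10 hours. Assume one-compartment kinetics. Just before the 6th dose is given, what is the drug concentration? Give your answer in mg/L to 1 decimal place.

8.4 mg/L

f = (1/2)^(τ/t½) = (1/2)^(10/4) ≈ 0.1768.
C₀ = D/Vd = 944/24 ≈ 39.333 mg/L.
Before the 6th dose, 5 doses have been given. Superposition: Cmin = C₀·(f + f² + … + f^5).
≈ 39.333 × (0.1768 + 0.0313 + 0.0055 + 0.0010 + 0.0002) ≈ 39.333 × 0.2148 ≈ 8.449 mg/L.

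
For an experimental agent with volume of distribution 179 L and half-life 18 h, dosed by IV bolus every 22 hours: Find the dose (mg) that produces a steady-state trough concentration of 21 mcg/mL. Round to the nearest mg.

5011 mg

τ/t½ = 22/18 ≈ 1.2222, so f = (1/2)^(22/18) ≈ 0.428622.
Cmin,ss = (D/Vd)·f/(1−f), so D = Cmin,ss·Vd·(1−f)/f.
D = 21 × 179 × (1−f)/f ≈ 21 × 179 × 1.33306 ≈ 5010.97 mg.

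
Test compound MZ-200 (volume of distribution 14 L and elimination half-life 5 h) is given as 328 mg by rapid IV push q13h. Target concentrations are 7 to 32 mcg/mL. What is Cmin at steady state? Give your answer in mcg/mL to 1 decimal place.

4.6 mcg/mL

k = ln2/t½ = ln2/5 ≈ 0.138629 h⁻¹; fraction remaining f = e^(−kτ) = e^(−0.138629×13) ≈ 0.1649.
Single-dose peak C₀ = D/Vd = 328/14 ≈ 23.429 mcg/mL.
Steady-state trough Cmin,ss = C₀·f/(1−f) ≈ 23.429 × 0.1649/0.8351 ≈ 4.626 mcg/mL.
Trough 4.6 mcg/mL vs MEC 7 mcg/mL: subtherapeutic.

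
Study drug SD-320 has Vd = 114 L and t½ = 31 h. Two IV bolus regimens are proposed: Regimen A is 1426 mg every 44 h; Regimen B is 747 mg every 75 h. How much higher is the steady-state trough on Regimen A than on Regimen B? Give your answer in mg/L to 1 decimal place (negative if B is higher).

Regimen A: f = (1/2)^(44/31) ≈ 0.3739; Cmin,ss = (1426/114)·f/(1−f) ≈ 7.470 mg/L.
Regimen B: f = (1/2)^(75/31) ≈ 0.1869; Cmin,ss = (747/114)·f/(1−f) ≈ 1.506 mg/L.
Difference ≈ 7.470 − 1.506 ≈ 5.964 mg/L.

6.0 mg/L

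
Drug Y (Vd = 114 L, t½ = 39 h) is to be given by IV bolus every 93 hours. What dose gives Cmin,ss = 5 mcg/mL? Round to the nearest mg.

τ/t½ = 93/39 ≈ 2.3846, so f = (1/2)^(93/39) ≈ 0.191496.
Cmin,ss = (D/Vd)·f/(1−f), so D = Cmin,ss·Vd·(1−f)/f.
D = 5 × 114 × (1−f)/f ≈ 5 × 114 × 4.22204 ≈ 2406.56 mg.

2407 mg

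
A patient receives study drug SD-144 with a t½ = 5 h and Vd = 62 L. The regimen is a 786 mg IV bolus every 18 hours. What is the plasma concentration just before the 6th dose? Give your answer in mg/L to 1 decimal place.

1.1 mg/L

f = (1/2)^(τ/t½) = (1/2)^(18/5) ≈ 0.0825.
C₀ = D/Vd = 786/62 ≈ 12.677 mg/L.
Before the 6th dose, 5 doses have been given. Superposition: Cmin = C₀·(f + f² + … + f^5).
≈ 12.677 × (0.0825 + 0.0068 + 0.0006 + 0.0000 + 0.0000) ≈ 12.677 × 0.0899 ≈ 1.140 mg/L.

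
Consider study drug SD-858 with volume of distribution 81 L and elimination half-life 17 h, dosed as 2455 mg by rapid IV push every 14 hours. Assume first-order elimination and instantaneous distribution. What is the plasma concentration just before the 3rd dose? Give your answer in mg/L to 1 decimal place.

26.8 mg/L

f = (1/2)^(τ/t½) = (1/2)^(14/17) ≈ 0.5651.
C₀ = D/Vd = 2455/81 ≈ 30.309 mg/L.
Before the 3rd dose, 2 doses have been given. Superposition: Cmin = C₀·(f + f²).
≈ 30.309 × (0.5651 + 0.3193) ≈ 30.309 × 0.8844 ≈ 26.805 mg/L.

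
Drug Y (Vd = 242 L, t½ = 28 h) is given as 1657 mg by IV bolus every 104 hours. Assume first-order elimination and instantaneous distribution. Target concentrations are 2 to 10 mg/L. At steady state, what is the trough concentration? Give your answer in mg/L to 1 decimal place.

0.6 mg/L

k = ln2/t½ = ln2/28 ≈ 0.024755 h⁻¹; fraction remaining f = e^(−kτ) = e^(−0.024755×104) ≈ 0.0762.
Single-dose peak C₀ = D/Vd = 1657/242 ≈ 6.847 mg/L.
Steady-state trough Cmin,ss = C₀·f/(1−f) ≈ 6.847 × 0.0762/0.9238 ≈ 0.565 mg/L.
Trough 0.6 mg/L vs MEC 2 mg/L: subtherapeutic.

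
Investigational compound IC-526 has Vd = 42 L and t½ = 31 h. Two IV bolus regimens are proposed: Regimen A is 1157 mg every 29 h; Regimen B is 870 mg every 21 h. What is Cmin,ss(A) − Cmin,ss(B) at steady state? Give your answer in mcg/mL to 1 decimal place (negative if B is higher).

Regimen A: f = (1/2)^(29/31) ≈ 0.5229; Cmin,ss = (1157/42)·f/(1−f) ≈ 30.192 mcg/mL.
Regimen B: f = (1/2)^(21/31) ≈ 0.6253; Cmin,ss = (870/42)·f/(1−f) ≈ 34.568 mcg/mL.
Difference ≈ 30.192 − 34.568 ≈ -4.376 mcg/mL.

-4.4 mcg/mL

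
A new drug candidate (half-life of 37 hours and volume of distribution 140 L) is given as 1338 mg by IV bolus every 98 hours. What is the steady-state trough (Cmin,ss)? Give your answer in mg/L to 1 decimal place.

τ/t½ = 98/37 ≈ 2.6486, so fraction remaining f = (1/2)^(98/37) ≈ 0.1595.
Accumulation ratio R = 1/(1 − f) ≈ 1/0.8405 ≈ 1.1898.
Each bolus raises the concentration by D/Vd = 1338/140 ≈ 9.557 mg/L.
Cmax,ss = C₀/(1 − f) ≈ 9.557/0.8405 ≈ 11.371 mg/L.
Steady-state trough Cmin,ss = Cmax,ss·f ≈ 11.371 × 0.1595 ≈ 1.814 mg/L.

1.8 mg/L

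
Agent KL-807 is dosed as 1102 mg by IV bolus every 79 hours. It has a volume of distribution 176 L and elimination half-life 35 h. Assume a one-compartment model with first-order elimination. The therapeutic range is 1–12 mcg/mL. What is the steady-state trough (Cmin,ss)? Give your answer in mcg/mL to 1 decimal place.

k = ln2/t½ = ln2/35 ≈ 0.019804 h⁻¹; fraction remaining f = e^(−kτ) = e^(−0.019804×79) ≈ 0.2092.
Accumulation ratio R = 1/(1 − f) ≈ 1/0.7908 ≈ 1.2645.
Each bolus raises the concentration by D/Vd = 1102/176 ≈ 6.261 mcg/mL.
Steady-state peak Cmax,ss = C₀·R ≈ 6.261 × 1.2645 ≈ 7.917 mcg/mL.
Steady-state trough Cmin,ss = Cmax,ss·f ≈ 7.917 × 0.2092 ≈ 1.656 mcg/mL.
Trough 1.7 mcg/mL vs MEC 1 mcg/mL: adequate.

1.7 mcg/mL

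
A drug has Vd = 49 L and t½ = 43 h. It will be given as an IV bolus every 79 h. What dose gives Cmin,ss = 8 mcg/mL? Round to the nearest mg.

τ/t½ = 79/43 ≈ 1.8372, so f = (1/2)^(79/43) ≈ 0.279863.
Cmin,ss = (D/Vd)·f/(1−f), so D = Cmin,ss·Vd·(1−f)/f.
D = 8 × 49 × (1−f)/f ≈ 8 × 49 × 2.57318 ≈ 1008.69 mg.

1009 mg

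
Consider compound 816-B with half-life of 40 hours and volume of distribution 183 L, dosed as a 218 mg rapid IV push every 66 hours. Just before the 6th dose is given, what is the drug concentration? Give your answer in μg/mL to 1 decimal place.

0.6 μg/mL

f = (1/2)^(τ/t½) = (1/2)^(66/40) ≈ 0.3186.
C₀ = D/Vd = 218/183 ≈ 1.191 μg/mL.
Before the 6th dose, 5 doses have been given. Superposition: Cmin = C₀·(f + f² + … + f^5).
≈ 1.191 × (0.3186 + 0.1015 + 0.0323 + 0.0103 + 0.0033) ≈ 1.191 × 0.4660 ≈ 0.555 μg/mL.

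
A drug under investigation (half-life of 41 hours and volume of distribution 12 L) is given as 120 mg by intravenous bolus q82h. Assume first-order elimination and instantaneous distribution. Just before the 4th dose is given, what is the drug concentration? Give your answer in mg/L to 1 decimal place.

3.3 mg/L

f = (1/2)^(τ/t½) = (1/2)^(82/41) ≈ 0.2500.
C₀ = D/Vd = 120/12 ≈ 10.000 mg/L.
Before the 4th dose, 3 doses have been given. Superposition: Cmin = C₀·(f + f² + … + f^3).
≈ 10.000 × (0.2500 + 0.0625 + 0.0156) ≈ 10.000 × 0.3281 ≈ 3.281 mg/L.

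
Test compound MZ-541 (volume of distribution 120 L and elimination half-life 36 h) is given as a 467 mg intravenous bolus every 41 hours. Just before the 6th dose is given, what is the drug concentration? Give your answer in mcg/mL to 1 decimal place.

f = (1/2)^(τ/t½) = (1/2)^(41/36) ≈ 0.4541.
C₀ = D/Vd = 467/120 ≈ 3.892 mcg/mL.
Before the 6th dose, 5 doses have been given. Superposition: Cmin = C₀·(f + f² + … + f^5).
≈ 3.892 × (0.4541 + 0.2062 + 0.0936 + 0.0425 + 0.0193) ≈ 3.892 × 0.8157 ≈ 3.175 mcg/mL.

3.2 mcg/mL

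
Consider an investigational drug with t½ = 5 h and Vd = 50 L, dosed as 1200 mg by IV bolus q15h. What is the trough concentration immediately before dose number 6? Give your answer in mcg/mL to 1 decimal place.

f = (1/2)^(τ/t½) = (1/2)^(15/5) ≈ 0.1250.
C₀ = D/Vd = 1200/50 ≈ 24.000 mcg/mL.
Before the 6th dose, 5 doses have been given. Superposition: Cmin = C₀·(f + f² + … + f^5).
≈ 24.000 × (0.1250 + 0.0156 + 0.0020 + 0.0002 + 0.0000) ≈ 24.000 × 0.1428 ≈ 3.427 mcg/mL.

3.4 mcg/mL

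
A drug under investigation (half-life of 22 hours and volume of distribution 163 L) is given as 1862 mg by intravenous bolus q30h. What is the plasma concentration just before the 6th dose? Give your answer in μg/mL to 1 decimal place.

7.2 μg/mL

f = (1/2)^(τ/t½) = (1/2)^(30/22) ≈ 0.3886.
C₀ = D/Vd = 1862/163 ≈ 11.423 μg/mL.
Before the 6th dose, 5 doses have been given. Superposition: Cmin = C₀·(f + f² + … + f^5).
≈ 11.423 × (0.3886 + 0.1510 + 0.0587 + 0.0228 + 0.0089) ≈ 11.423 × 0.6300 ≈ 7.196 μg/mL.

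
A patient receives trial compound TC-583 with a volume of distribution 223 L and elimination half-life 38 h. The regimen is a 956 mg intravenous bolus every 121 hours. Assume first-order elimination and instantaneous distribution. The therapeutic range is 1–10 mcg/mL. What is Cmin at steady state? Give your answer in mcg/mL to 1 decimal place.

τ/t½ = 121/38 ≈ 3.1842, so fraction remaining f = (1/2)^(121/38) ≈ 0.1100.
At steady state, accumulation factor R = 1/(1 − e^(−kτ)) ≈ 1.1236.
Each bolus raises the concentration by D/Vd = 956/223 ≈ 4.287 mcg/mL.
Cmax,ss = C₀/(1 − f) ≈ 4.287/0.8900 ≈ 4.817 mcg/mL.
Steady-state trough Cmin,ss = Cmax,ss·f ≈ 4.817 × 0.1100 ≈ 0.530 mcg/mL.
Trough 0.5 mcg/mL vs MEC 1 mcg/mL: subtherapeutic.

0.5 mcg/mL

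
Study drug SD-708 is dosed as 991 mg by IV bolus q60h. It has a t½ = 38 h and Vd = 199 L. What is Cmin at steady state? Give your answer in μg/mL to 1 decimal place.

2.5 μg/mL

k = ln2/t½ = ln2/38 ≈ 0.018241 h⁻¹; fraction remaining f = e^(−kτ) = e^(−0.018241×60) ≈ 0.3347.
Each bolus raises the concentration by D/Vd = 991/199 ≈ 4.980 μg/mL.
Steady-state trough Cmin,ss = C₀·f/(1−f) ≈ 4.980 × 0.3347/0.6653 ≈ 2.505 μg/mL.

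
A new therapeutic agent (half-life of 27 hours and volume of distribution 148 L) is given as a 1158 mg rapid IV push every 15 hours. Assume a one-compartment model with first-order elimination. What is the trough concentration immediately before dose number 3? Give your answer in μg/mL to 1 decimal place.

f = (1/2)^(τ/t½) = (1/2)^(15/27) ≈ 0.6804.
C₀ = D/Vd = 1158/148 ≈ 7.824 μg/mL.
Before the 3rd dose, 2 doses have been given. Superposition: Cmin = C₀·(f + f²).
≈ 7.824 × (0.6804 + 0.4629) ≈ 7.824 × 1.1433 ≈ 8.945 μg/mL.

8.9 μg/mL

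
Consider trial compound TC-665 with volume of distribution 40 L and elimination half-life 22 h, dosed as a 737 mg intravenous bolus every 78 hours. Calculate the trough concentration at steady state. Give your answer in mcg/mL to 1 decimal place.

1.7 mcg/mL

τ/t½ = 78/22 ≈ 3.5455, so fraction remaining f = (1/2)^(78/22) ≈ 0.0856.
Single-dose peak C₀ = D/Vd = 737/40 ≈ 18.425 mcg/mL.
Steady-state trough Cmin,ss = C₀·f/(1−f) ≈ 18.425 × 0.0856/0.9144 ≈ 1.725 mcg/mL.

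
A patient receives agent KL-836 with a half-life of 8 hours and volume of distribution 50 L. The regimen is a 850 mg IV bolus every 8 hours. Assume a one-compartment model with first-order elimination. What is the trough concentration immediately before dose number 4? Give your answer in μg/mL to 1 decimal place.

f = (1/2)^(τ/t½) = (1/2)^(8/8) ≈ 0.5000.
C₀ = D/Vd = 850/50 ≈ 17.000 μg/mL.
Before the 4th dose, 3 doses have been given. Superposition: Cmin = C₀·(f + f² + … + f^3).
≈ 17.000 × (0.5000 + 0.2500 + 0.1250) ≈ 17.000 × 0.8750 ≈ 14.875 μg/mL.

14.9 μg/mL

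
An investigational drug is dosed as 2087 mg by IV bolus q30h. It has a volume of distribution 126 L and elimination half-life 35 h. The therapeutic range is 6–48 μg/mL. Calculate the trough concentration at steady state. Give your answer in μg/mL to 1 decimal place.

k = ln2/t½ = ln2/35 ≈ 0.019804 h⁻¹; fraction remaining f = e^(−kτ) = e^(−0.019804×30) ≈ 0.5520.
Single-dose peak C₀ = D/Vd = 2087/126 ≈ 16.563 μg/mL.
Steady-state trough Cmin,ss = C₀·f/(1−f) ≈ 16.563 × 0.5520/0.4480 ≈ 20.408 μg/mL.
Trough 20.4 μg/mL vs MEC 6 μg/mL: adequate.

20.4 μg/mL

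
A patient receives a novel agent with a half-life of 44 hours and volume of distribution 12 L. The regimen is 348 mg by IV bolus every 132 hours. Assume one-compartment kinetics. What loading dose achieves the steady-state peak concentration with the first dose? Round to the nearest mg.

398 mg

f = (1/2)^(132/44) ≈ 0.125000; accumulation ratio R = 1/(1−f) ≈ 1.14286.
Loading dose to hit Cmax,ss on first dose: D_load = D_maint·R ≈ 348 × 1.14286 ≈ 397.72 mg.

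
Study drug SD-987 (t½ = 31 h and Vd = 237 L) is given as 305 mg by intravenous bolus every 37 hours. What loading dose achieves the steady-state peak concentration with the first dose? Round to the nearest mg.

f = (1/2)^(37/31) ≈ 0.437226; accumulation ratio R = 1/(1−f) ≈ 1.77691.
Loading dose to hit Cmax,ss on first dose: D_load = D_maint·R ≈ 305 × 1.77691 ≈ 541.96 mg.

542 mg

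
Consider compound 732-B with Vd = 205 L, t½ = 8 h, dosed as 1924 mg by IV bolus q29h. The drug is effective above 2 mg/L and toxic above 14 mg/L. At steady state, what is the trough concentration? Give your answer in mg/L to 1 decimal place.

k = ln2/t½ = ln2/8 ≈ 0.086643 h⁻¹; fraction remaining f = e^(−kτ) = e^(−0.086643×29) ≈ 0.0811.
Each bolus raises the concentration by D/Vd = 1924/205 ≈ 9.385 mg/L.
Steady-state trough Cmin,ss = C₀·f/(1−f) ≈ 9.385 × 0.0811/0.9189 ≈ 0.828 mg/L.
Trough 0.8 mg/L vs MEC 2 mg/L: subtherapeutic.

0.8 mg/L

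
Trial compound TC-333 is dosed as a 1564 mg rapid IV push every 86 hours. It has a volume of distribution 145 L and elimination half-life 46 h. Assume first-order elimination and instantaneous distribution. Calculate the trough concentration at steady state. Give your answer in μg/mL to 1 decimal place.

τ/t½ = 86/46 ≈ 1.8696, so fraction remaining f = (1/2)^(86/46) ≈ 0.2737.
At steady state, accumulation factor R = 1/(1 − e^(−kτ)) ≈ 1.3768.
Single-dose peak C₀ = D/Vd = 1564/145 ≈ 10.786 μg/mL.
Steady-state peak Cmax,ss = C₀·R ≈ 10.786 × 1.3768 ≈ 14.850 μg/mL.
Steady-state trough Cmin,ss = Cmax,ss·f ≈ 14.850 × 0.2737 ≈ 4.064 μg/mL.

4.1 μg/mL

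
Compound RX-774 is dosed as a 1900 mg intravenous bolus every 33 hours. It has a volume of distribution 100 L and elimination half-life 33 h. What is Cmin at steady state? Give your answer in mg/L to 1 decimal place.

The dosing interval is 1 half-life, so f = 2^(−1) = 0.5.
At steady state, R = 1/(1 − 0.5) = 2/1.
Single-dose peak C₀ = D/Vd = 1900/100 = 19 mg/L.
Steady-state peak Cmax,ss = C₀·R = 19 × 2/1 ≈ 38.000 mg/L.
Steady-state trough Cmin,ss = Cmax,ss·f ≈ 38.000 × 0.5 ≈ 19.000 mg/L.

19.0 mg/L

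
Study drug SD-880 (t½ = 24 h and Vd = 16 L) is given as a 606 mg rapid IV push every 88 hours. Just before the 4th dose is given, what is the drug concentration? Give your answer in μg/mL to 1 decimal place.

3.2 μg/mL

f = (1/2)^(τ/t½) = (1/2)^(88/24) ≈ 0.0787.
C₀ = D/Vd = 606/16 ≈ 37.875 μg/mL.
Before the 4th dose, 3 doses have been given. Superposition: Cmin = C₀·(f + f² + … + f^3).
≈ 37.875 × (0.0787 + 0.0062 + 0.0005) ≈ 37.875 × 0.0854 ≈ 3.235 μg/mL.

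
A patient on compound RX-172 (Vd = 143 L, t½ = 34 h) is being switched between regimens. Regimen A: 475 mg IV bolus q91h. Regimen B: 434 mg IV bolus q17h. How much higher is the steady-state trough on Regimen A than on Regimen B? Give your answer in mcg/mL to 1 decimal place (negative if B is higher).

Regimen A: f = (1/2)^(91/34) ≈ 0.1564; Cmin,ss = (475/143)·f/(1−f) ≈ 0.616 mcg/mL.
Regimen B: f = (1/2)^(17/34) ≈ 0.7071; Cmin,ss = (434/143)·f/(1−f) ≈ 7.327 mcg/mL.
Difference ≈ 0.616 − 7.327 ≈ -6.711 mcg/mL.

-6.7 mcg/mL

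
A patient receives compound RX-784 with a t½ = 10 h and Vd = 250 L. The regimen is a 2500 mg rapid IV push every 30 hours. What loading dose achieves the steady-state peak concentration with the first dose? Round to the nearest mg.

2857 mg

f = (1/2)^(30/10) ≈ 0.125000; accumulation ratio R = 1/(1−f) ≈ 1.14286.
Loading dose to hit Cmax,ss on first dose: D_load = D_maint·R ≈ 2500 × 1.14286 ≈ 2857.15 mg.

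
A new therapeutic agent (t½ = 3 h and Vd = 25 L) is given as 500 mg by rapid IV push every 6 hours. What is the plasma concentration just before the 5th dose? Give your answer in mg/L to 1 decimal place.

f = (1/2)^(τ/t½) = (1/2)^(6/3) ≈ 0.2500.
C₀ = D/Vd = 500/25 ≈ 20.000 mg/L.
Before the 5th dose, 4 doses have been given. Superposition: Cmin = C₀·(f + f² + … + f^4).
≈ 20.000 × (0.2500 + 0.0625 + 0.0156 + 0.0039) ≈ 20.000 × 0.3320 ≈ 6.640 mg/L.

6.6 mg/L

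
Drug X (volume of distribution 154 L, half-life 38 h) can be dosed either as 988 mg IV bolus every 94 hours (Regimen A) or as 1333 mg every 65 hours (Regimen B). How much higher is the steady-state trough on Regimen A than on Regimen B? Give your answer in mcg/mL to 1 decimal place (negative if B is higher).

Regimen A: f = (1/2)^(94/38) ≈ 0.1800; Cmin,ss = (988/154)·f/(1−f) ≈ 1.408 mcg/mL.
Regimen B: f = (1/2)^(65/38) ≈ 0.3055; Cmin,ss = (1333/154)·f/(1−f) ≈ 3.808 mcg/mL.
Difference ≈ 1.408 − 3.808 ≈ -2.400 mcg/mL.

-2.4 mcg/mL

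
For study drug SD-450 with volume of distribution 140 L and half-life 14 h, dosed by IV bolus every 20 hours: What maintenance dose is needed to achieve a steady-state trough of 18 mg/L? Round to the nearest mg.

4263 mg

τ/t½ = 20/14 ≈ 1.4286, so f = (1/2)^(20/14) ≈ 0.371499.
Cmin,ss = (D/Vd)·f/(1−f), so D = Cmin,ss·Vd·(1−f)/f.
D = 18 × 140 × (1−f)/f ≈ 18 × 140 × 1.69180 ≈ 4263.34 mg.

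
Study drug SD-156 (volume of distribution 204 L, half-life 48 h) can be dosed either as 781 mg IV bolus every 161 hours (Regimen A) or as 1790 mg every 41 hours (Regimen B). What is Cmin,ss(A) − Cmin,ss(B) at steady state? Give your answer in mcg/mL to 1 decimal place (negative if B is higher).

Regimen A: f = (1/2)^(161/48) ≈ 0.0978; Cmin,ss = (781/204)·f/(1−f) ≈ 0.415 mcg/mL.
Regimen B: f = (1/2)^(41/48) ≈ 0.5532; Cmin,ss = (1790/204)·f/(1−f) ≈ 10.864 mcg/mL.
Difference ≈ 0.415 − 10.864 ≈ -10.449 mcg/mL.

-10.4 mcg/mL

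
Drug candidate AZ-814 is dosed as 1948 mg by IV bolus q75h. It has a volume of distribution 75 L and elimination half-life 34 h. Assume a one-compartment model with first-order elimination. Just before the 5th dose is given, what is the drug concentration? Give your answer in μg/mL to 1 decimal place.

7.2 μg/mL

f = (1/2)^(τ/t½) = (1/2)^(75/34) ≈ 0.2168.
C₀ = D/Vd = 1948/75 ≈ 25.973 μg/mL.
Before the 5th dose, 4 doses have been given. Superposition: Cmin = C₀·(f + f² + … + f^4).
≈ 25.973 × (0.2168 + 0.0470 + 0.0102 + 0.0022) ≈ 25.973 × 0.2762 ≈ 7.174 μg/mL.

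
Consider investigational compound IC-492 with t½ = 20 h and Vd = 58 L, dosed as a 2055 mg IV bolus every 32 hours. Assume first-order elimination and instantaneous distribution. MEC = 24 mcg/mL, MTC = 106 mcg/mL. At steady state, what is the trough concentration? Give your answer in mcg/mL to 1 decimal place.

17.4 mcg/mL

k = ln2/t½ = ln2/20 ≈ 0.034657 h⁻¹; fraction remaining f = e^(−kτ) = e^(−0.034657×32) ≈ 0.3299.
Accumulation ratio R = 1/(1 − f) ≈ 1/0.6701 ≈ 1.4923.
Single-dose peak C₀ = D/Vd = 2055/58 ≈ 35.431 mcg/mL.
Cmax,ss = C₀/(1 − f) ≈ 35.431/0.6701 ≈ 52.874 mcg/mL.
Steady-state trough Cmin,ss = Cmax,ss·f ≈ 52.874 × 0.3299 ≈ 17.443 mcg/mL.
Trough 17.4 mcg/mL vs MEC 24 mcg/mL: subtherapeutic.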